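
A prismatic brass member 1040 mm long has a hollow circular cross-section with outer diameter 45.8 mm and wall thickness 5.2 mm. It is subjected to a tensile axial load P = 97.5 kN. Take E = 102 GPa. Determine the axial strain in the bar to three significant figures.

0.00144

A = 663.3 mm².
σ = N/A = 147 MPa; ε = σ/E = 147/102000 = 1.441e-03.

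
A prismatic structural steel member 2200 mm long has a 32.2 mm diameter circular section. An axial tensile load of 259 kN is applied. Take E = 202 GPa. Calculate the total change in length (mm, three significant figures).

A = 814.3 mm².
δ_mech = NL/(AE) = 259000·2200/(814.3·202000) = 3.464 mm.

3.46 mm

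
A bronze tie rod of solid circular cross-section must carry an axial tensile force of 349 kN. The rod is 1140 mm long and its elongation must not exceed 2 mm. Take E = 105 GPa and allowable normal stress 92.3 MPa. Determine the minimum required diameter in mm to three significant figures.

Required area A ≥ P/σ_allow = 349000/92.3 = 3781 mm².
For a solid circular section, d ≥ √(4A/π) = 69.39 mm.
Elongation limit: A ≥ PL/(Eδ_allow) = 349000·1140/(105000·2) = 1895 mm² ⇒ d ≥ 49.11 mm.
The stress limit governs.

69.4 mm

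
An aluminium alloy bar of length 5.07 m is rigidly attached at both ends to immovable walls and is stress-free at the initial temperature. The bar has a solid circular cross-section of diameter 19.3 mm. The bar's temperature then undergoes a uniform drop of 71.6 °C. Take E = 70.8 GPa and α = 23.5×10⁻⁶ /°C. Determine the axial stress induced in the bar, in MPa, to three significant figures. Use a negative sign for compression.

119 MPa

Free thermal expansion αLΔT = 23.5e-6 · 5070 · -71.6 = -8.531 mm.
The walls impose strain ε = −(-8.531)/5070 = 1.6826e-03; σ = Eε = 70800 · 1.6826e-03 = 119.1 MPa.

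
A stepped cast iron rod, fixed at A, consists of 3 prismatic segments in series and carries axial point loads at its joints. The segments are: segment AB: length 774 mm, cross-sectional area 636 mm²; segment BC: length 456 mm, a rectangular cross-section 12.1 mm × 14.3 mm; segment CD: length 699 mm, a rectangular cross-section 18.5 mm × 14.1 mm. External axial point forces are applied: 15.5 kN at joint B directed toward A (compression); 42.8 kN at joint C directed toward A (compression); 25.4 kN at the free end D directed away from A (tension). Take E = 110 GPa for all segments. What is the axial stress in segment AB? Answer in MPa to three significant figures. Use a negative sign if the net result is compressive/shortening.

-51.7 MPa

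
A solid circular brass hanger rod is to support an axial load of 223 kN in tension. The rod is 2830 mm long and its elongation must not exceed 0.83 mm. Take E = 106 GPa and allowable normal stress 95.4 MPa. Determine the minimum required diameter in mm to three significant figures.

Required area A ≥ P/σ_allow = 223000/95.4 = 2338 mm².
For a solid circular section, d ≥ √(4A/π) = 54.55 mm.
Elongation limit: A ≥ PL/(Eδ_allow) = 223000·2830/(106000·0.83) = 7173 mm² ⇒ d ≥ 95.57 mm.
The elongation limit governs.

95.6 mm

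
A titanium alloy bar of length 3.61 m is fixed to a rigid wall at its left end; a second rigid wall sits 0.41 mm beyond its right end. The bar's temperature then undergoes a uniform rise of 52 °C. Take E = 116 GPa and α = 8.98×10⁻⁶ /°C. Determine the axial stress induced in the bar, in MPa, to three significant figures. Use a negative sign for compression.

-41.0 MPa

Free thermal expansion αLΔT = 8.98e-6 · 3610 · 52 = 1.686 mm.
The walls engage after the gap closes; constrained expansion = 1.686 − 0.41 = 1.276 mm.
The walls impose strain ε = −(1.276)/3610 = -3.5339e-04; σ = Eε = 116000 · -3.5339e-04 = -40.99 MPa.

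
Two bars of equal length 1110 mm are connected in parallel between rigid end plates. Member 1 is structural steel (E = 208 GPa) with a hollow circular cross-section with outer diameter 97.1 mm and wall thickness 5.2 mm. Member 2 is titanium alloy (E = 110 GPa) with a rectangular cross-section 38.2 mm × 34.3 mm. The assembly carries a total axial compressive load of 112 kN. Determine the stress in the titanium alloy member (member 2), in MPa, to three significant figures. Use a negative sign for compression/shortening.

-27.0 MPa

A_1 = 1501 mm².
A_2 = 1310 mm².
Equal strain + equilibrium ⇒ each member carries load in proportion to AE: A₁E₁ = 312300000 N, A₂E₂ = 144100000 N, ΣAE = 456400000 N.
σ₂ = P·E₂/ΣAE = -112000·110000/456400000 = -26.99 MPa.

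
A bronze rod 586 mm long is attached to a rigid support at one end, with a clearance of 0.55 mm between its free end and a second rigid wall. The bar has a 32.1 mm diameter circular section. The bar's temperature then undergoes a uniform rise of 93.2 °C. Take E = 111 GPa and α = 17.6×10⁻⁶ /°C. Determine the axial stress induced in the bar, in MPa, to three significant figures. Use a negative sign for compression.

Free thermal expansion αLΔT = 17.6e-6 · 586 · 93.2 = 0.9612 mm.
The walls engage after the gap closes; constrained expansion = 0.9612 − 0.55 = 0.4112 mm.
The walls impose strain ε = −(0.4112)/586 = -7.0175e-04; σ = Eε = 111000 · -7.0175e-04 = -77.89 MPa.

-77.9 MPa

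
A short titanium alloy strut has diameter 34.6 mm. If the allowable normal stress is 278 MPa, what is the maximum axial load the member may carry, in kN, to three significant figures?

261 kN

A = 940.2 mm².
P_max = σ_allow · A = 278 · 940.2 = 261400 N = 261.4 kN.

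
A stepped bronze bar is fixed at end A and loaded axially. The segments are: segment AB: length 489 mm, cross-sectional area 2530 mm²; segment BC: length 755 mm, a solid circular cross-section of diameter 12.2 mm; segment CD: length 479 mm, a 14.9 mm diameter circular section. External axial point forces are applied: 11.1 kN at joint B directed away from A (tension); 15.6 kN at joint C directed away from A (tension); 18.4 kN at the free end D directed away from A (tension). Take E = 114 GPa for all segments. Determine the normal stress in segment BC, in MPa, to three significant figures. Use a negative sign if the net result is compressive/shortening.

Internal axial forces (sectioning from the free end, tension +): N_CD = 18.4 kN, N_BC = 34 kN, N_AB = 45.1 kN.
A_BC = 116.9 mm².
σ_BC = N_BC/A_BC = 34000/116.9 = 290.9 MPa.

291 MPa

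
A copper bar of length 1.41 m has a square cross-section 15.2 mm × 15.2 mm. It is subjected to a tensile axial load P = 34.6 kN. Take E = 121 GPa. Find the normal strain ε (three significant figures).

0.00124

A = 231 mm².
σ = N/A = 149.8 MPa; ε = σ/E = 149.8/121000 = 1.238e-03.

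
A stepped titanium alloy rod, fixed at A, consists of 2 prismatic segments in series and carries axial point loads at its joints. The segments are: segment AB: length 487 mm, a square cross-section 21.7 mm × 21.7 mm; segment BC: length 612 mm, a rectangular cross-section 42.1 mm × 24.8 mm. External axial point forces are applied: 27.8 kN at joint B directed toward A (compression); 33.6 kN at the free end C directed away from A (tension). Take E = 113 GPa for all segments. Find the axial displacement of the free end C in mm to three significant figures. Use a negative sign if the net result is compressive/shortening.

Internal axial forces (sectioning from the free end, tension +): N_BC = 33.6 kN, N_AB = 5.8 kN.
A_AB = 470.9 mm².
A_BC = 1044 mm².
δ_AB = 5800·487/(470.9·113000) = 0.05308 mm
δ_BC = 33600·612/(1044·113000) = 0.1743 mm
δ = Σδ_i = 0.2274 mm.

0.227 mm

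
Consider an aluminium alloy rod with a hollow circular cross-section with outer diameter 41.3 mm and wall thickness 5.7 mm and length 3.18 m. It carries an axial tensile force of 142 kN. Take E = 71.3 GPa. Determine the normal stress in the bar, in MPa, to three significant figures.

A = 637.5 mm².
σ = N/A = 142000/637.5 = 222.7 MPa.

223 MPa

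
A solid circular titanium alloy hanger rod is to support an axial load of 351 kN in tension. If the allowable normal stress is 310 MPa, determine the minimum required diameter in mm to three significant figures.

Required area A ≥ P/σ_allow = 351000/310 = 1132 mm².
For a solid circular section, d ≥ √(4A/π) = 37.97 mm.

38.0 mm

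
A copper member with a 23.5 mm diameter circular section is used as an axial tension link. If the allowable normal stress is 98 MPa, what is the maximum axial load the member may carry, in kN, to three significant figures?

A = 433.7 mm².
P_max = σ_allow · A = 98 · 433.7 = 42510 N = 42.51 kN.

42.5 kN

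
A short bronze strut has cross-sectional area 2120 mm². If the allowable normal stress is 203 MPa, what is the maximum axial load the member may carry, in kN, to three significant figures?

430 kN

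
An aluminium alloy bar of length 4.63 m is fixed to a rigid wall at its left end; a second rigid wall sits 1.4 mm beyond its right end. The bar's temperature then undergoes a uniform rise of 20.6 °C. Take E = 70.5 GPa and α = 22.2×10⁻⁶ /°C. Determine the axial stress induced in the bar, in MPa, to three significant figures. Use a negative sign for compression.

Free thermal expansion αLΔT = 22.2e-6 · 4630 · 20.6 = 2.117 mm.
The walls engage after the gap closes; constrained expansion = 2.117 − 1.4 = 0.7174 mm.
The walls impose strain ε = −(0.7174)/4630 = -1.5494e-04; σ = Eε = 70500 · -1.5494e-04 = -10.92 MPa.

-10.9 MPa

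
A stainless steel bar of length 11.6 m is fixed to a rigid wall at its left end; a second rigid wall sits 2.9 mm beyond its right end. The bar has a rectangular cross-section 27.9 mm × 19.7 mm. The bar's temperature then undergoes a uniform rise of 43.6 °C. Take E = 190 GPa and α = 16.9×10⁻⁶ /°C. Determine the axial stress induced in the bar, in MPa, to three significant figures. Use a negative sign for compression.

-92.5 MPa

Free thermal expansion αLΔT = 16.9e-6 · 11600 · 43.6 = 8.547 mm.
The walls engage after the gap closes; constrained expansion = 8.547 − 2.9 = 5.647 mm.
The walls impose strain ε = −(5.647)/11600 = -4.8684e-04; σ = Eε = 190000 · -4.8684e-04 = -92.5 MPa.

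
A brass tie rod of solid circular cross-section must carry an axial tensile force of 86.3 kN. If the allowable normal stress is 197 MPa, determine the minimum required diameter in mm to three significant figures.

Required area A ≥ P/σ_allow = 86300/197 = 438.1 mm².
For a solid circular section, d ≥ √(4A/π) = 23.62 mm.

23.6 mm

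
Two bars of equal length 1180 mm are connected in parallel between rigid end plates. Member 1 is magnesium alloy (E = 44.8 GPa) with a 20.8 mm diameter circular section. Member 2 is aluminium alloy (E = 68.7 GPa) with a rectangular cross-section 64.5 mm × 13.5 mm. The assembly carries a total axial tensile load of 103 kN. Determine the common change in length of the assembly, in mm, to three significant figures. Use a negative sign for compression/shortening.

1.62 mm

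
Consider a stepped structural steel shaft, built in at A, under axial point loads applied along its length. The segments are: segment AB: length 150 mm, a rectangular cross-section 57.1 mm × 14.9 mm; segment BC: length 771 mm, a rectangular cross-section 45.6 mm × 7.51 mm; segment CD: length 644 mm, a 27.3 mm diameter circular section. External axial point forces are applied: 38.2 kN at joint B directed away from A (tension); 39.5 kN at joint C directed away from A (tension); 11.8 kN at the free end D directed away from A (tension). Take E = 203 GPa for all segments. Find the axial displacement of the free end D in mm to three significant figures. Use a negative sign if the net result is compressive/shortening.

0.711 mm

Internal axial forces (sectioning from the free end, tension +): N_CD = 11.8 kN, N_BC = 51.3 kN, N_AB = 89.5 kN.
A_AB = 850.8 mm².
A_BC = 342.5 mm².
A_CD = 585.3 mm².
δ_AB = 89500·150/(850.8·203000) = 0.07773 mm
δ_BC = 51300·771/(342.5·203000) = 0.5689 mm
δ_CD = 11800·644/(585.3·203000) = 0.06395 mm
δ = Σδ_i = 0.7106 mm.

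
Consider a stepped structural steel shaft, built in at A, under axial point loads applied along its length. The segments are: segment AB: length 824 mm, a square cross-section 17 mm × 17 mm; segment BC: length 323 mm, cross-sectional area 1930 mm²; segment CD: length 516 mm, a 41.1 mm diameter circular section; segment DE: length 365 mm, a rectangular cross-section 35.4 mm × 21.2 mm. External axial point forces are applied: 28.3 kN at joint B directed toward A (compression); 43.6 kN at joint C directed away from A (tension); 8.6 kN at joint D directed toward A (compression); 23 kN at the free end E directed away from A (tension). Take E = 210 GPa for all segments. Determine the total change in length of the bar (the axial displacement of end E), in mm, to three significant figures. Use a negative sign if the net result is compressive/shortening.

Internal axial forces (sectioning from the free end, tension +): N_DE = 23 kN, N_CD = 14.4 kN, N_BC = 58 kN, N_AB = 29.7 kN.
A_AB = 289 mm².
A_CD = 1327 mm².
A_DE = 750.5 mm².
δ_AB = 29700·824/(289·210000) = 0.4032 mm
δ_BC = 58000·323/(1930·210000) = 0.04622 mm
δ_CD = 14400·516/(1327·210000) = 0.02667 mm
δ_DE = 23000·365/(750.5·210000) = 0.05327 mm
δ = Σδ_i = 0.5294 mm.

0.529 mm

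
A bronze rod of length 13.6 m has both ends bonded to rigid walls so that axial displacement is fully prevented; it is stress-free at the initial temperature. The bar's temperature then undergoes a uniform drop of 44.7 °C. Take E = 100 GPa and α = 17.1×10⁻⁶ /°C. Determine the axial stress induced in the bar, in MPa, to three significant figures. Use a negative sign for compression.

76.4 MPa

Free thermal expansion αLΔT = 17.1e-6 · 13600 · -44.7 = -10.4 mm.
The walls impose strain ε = −(-10.4)/13600 = 7.6437e-04; σ = Eε = 100000 · 7.6437e-04 = 76.44 MPa.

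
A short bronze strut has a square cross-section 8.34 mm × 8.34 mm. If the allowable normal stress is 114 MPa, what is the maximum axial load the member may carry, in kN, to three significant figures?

7.93 kN

A = 69.56 mm².
P_max = σ_allow · A = 114 · 69.56 = 7929 N = 7.929 kN.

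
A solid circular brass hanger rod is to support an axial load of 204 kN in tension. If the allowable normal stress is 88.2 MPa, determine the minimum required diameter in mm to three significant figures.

54.3 mm

Required area A ≥ P/σ_allow = 204000/88.2 = 2313 mm².
For a solid circular section, d ≥ √(4A/π) = 54.27 mm.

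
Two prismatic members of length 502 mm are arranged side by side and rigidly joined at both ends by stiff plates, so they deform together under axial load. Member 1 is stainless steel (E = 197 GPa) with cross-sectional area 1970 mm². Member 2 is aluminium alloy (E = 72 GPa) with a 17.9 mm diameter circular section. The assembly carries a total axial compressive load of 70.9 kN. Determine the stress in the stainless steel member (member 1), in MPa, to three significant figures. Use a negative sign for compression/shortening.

-34.4 MPa

A_2 = 251.6 mm².
Equal strain + equilibrium ⇒ each member carries load in proportion to AE: A₁E₁ = 388100000 N, A₂E₂ = 18120000 N, ΣAE = 406200000 N.
σ₁ = P·E₁/ΣAE = -70900·197000/406200000 = -34.38 MPa.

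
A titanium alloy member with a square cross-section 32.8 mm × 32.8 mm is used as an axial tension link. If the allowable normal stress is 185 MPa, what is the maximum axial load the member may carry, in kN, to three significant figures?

199 kN

A = 1076 mm².
P_max = σ_allow · A = 185 · 1076 = 199000 N = 199 kN.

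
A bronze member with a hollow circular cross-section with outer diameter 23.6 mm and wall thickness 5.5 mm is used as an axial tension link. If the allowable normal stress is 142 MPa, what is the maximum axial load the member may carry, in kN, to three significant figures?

44.4 kN

A = 312.7 mm².
P_max = σ_allow · A = 142 · 312.7 = 44410 N = 44.41 kN.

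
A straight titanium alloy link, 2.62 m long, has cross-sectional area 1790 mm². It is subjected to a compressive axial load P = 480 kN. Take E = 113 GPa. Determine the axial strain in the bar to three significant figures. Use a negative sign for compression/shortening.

σ = N/A = -268.2 MPa; ε = σ/E = -268.2/113000 = -2.373e-03.

-0.00237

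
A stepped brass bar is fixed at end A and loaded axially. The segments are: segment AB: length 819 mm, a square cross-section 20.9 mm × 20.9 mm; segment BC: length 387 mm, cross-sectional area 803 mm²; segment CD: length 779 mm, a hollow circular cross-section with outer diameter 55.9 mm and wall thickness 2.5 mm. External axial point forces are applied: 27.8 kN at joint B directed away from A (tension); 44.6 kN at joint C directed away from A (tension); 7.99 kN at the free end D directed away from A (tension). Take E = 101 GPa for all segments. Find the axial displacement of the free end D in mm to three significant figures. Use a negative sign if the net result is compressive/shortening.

1.89 mm

Internal axial forces (sectioning from the free end, tension +): N_CD = 7.99 kN, N_BC = 52.59 kN, N_AB = 80.39 kN.
A_AB = 436.8 mm².
A_CD = 419.4 mm².
δ_AB = 80390·819/(436.8·101000) = 1.492 mm
δ_BC = 52590·387/(803·101000) = 0.2509 mm
δ_CD = 7990·779/(419.4·101000) = 0.1469 mm
δ = Σδ_i = 1.89 mm.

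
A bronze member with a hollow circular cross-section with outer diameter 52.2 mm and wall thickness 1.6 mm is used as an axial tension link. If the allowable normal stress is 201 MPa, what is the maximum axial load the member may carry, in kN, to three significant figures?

51.1 kN

A = 254.3 mm².
P_max = σ_allow · A = 201 · 254.3 = 51120 N = 51.12 kN.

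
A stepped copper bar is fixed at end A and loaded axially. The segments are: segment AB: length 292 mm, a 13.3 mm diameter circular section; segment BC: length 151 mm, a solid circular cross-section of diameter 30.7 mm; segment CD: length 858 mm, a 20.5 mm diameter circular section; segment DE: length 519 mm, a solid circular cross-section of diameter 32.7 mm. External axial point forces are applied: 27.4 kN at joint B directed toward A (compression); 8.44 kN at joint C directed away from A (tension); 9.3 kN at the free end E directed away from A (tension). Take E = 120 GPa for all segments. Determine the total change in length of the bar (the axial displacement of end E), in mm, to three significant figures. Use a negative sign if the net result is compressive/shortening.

0.110 mm

Internal axial forces (sectioning from the free end, tension +): N_DE = 9.3 kN, N_CD = 9.3 kN, N_BC = 17.74 kN, N_AB = -9.66 kN.
A_AB = 138.9 mm².
A_BC = 740.2 mm².
A_CD = 330.1 mm².
A_DE = 839.8 mm².
δ_AB = -9660·292/(138.9·120000) = -0.1692 mm
δ_BC = 17740·151/(740.2·120000) = 0.03016 mm
δ_CD = 9300·858/(330.1·120000) = 0.2015 mm
δ_DE = 9300·519/(839.8·120000) = 0.04789 mm
δ = Σδ_i = 0.1103 mm.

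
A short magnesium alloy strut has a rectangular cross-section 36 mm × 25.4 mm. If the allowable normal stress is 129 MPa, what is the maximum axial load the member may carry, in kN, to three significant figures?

A = 914.4 mm².
P_max = σ_allow · A = 129 · 914.4 = 118000 N = 118 kN.

118 kN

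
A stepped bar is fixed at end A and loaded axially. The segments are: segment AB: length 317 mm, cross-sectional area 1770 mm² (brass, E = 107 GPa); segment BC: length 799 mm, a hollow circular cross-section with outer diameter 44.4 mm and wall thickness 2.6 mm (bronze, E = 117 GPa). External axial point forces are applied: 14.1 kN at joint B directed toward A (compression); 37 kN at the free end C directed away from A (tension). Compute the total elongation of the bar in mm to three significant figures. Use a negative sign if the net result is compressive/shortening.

0.778 mm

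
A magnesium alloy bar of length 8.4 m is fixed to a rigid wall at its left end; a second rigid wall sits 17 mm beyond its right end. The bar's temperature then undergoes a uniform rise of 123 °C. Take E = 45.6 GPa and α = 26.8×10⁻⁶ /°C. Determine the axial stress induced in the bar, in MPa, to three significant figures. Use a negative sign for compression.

Free thermal expansion αLΔT = 26.8e-6 · 8400 · 123 = 27.69 mm.
The walls engage after the gap closes; constrained expansion = 27.69 − 17 = 10.69 mm.
The walls impose strain ε = −(10.69)/8400 = -1.2726e-03; σ = Eε = 45600 · -1.2726e-03 = -58.03 MPa.

-58.0 MPa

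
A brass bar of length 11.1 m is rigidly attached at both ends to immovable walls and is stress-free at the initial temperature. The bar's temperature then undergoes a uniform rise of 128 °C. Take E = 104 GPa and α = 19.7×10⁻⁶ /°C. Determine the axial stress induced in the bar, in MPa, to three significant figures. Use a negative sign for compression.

-262 MPa

Free thermal expansion αLΔT = 19.7e-6 · 11100 · 128 = 27.99 mm.
The walls impose strain ε = −(27.99)/11100 = -2.5216e-03; σ = Eε = 104000 · -2.5216e-03 = -262.2 MPa.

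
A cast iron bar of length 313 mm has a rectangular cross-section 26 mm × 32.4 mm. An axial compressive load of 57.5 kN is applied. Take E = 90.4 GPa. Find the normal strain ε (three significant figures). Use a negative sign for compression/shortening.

A = 842.4 mm².
σ = N/A = -68.26 MPa; ε = σ/E = -68.26/90400 = -7.551e-04.

-7.55e-04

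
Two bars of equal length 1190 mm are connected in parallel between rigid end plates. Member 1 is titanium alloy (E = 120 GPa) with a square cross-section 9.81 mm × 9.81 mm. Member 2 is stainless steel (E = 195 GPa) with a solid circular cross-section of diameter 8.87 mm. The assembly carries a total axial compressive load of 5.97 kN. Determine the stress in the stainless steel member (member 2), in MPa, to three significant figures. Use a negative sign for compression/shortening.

A_1 = 96.24 mm².
A_2 = 61.79 mm².
Equal strain + equilibrium ⇒ each member carries load in proportion to AE: A₁E₁ = 11550000 N, A₂E₂ = 12050000 N, ΣAE = 23600000 N.
σ₂ = P·E₂/ΣAE = -5970·195000/23600000 = -49.33 MPa.

-49.3 MPa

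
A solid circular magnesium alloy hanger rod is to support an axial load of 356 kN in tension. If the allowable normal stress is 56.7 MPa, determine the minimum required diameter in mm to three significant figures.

89.4 mm

Required area A ≥ P/σ_allow = 356000/56.7 = 6279 mm².
For a solid circular section, d ≥ √(4A/π) = 89.41 mm.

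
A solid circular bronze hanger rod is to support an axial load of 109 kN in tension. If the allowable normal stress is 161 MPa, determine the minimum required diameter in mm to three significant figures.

29.4 mm

Required area A ≥ P/σ_allow = 109000/161 = 677 mm².
For a solid circular section, d ≥ √(4A/π) = 29.36 mm.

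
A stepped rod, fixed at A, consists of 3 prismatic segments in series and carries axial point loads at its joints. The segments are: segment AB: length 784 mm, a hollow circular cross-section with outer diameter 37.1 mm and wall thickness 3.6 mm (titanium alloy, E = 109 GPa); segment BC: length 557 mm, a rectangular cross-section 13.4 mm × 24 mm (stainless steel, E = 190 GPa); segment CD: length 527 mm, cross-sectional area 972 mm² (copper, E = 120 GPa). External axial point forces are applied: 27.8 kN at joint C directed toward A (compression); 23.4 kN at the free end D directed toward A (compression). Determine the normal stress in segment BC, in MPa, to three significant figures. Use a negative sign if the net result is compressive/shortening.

Internal axial forces (sectioning from the free end, tension +): N_CD = -23.4 kN, N_BC = -51.2 kN, N_AB = -51.2 kN.
A_BC = 321.6 mm².
σ_BC = N_BC/A_BC = -51200/321.6 = -159.2 MPa.

-159 MPa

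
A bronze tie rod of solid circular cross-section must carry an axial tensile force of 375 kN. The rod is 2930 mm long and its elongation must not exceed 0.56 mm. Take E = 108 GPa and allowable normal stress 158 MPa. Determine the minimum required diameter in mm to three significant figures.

152 mm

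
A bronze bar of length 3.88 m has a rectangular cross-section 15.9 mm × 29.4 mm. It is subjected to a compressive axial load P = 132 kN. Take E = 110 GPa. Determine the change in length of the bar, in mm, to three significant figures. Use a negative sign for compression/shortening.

-9.96 mm

A = 467.5 mm².
δ_mech = NL/(AE) = -132000·3880/(467.5·110000) = -9.96 mm.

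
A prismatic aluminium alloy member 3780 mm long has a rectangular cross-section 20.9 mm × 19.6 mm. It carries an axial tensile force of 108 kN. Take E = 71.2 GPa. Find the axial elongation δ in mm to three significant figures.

14.0 mm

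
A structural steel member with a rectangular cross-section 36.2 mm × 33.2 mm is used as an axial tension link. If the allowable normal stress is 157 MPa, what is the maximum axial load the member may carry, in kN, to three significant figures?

189 kN

A = 1202 mm².
P_max = σ_allow · A = 157 · 1202 = 188700 N = 188.7 kN.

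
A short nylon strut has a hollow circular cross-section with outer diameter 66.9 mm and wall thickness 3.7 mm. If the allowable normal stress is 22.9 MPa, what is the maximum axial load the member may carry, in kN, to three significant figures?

16.8 kN

A = 734.6 mm².
P_max = σ_allow · A = 22.9 · 734.6 = 16820 N = 16.82 kN.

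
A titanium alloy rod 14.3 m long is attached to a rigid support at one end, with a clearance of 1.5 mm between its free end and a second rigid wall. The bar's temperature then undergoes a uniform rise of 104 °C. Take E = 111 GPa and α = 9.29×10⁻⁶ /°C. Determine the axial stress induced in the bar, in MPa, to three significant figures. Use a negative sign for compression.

-95.6 MPa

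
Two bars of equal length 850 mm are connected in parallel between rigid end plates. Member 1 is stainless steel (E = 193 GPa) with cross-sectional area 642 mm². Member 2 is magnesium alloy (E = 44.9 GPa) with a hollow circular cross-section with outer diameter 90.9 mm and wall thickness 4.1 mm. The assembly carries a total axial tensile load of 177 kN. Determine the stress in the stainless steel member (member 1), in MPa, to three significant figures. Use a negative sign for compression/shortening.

196 MPa

A_2 = 1118 mm².
Equal strain + equilibrium ⇒ each member carries load in proportion to AE: A₁E₁ = 123900000 N, A₂E₂ = 50200000 N, ΣAE = 174100000 N.
σ₁ = P·E₁/ΣAE = 177000·193000/174100000 = 196.2 MPa.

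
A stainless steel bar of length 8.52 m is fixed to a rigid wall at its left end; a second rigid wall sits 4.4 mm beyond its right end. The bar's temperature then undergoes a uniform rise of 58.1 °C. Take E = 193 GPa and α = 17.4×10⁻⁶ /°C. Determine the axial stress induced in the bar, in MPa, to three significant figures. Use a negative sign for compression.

Free thermal expansion αLΔT = 17.4e-6 · 8520 · 58.1 = 8.613 mm.
The walls engage after the gap closes; constrained expansion = 8.613 − 4.4 = 4.213 mm.
The walls impose strain ε = −(4.213)/8520 = -4.9451e-04; σ = Eε = 193000 · -4.9451e-04 = -95.44 MPa.

-95.4 MPa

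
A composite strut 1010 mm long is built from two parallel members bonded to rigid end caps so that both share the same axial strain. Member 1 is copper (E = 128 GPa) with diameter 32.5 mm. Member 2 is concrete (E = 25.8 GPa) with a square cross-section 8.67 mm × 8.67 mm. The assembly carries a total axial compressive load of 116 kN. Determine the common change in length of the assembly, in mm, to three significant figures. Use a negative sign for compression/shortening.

A_1 = 829.6 mm².
A_2 = 75.17 mm².
Equal strain + equilibrium ⇒ each member carries load in proportion to AE: A₁E₁ = 106200000 N, A₂E₂ = 1939000 N, ΣAE = 108100000 N.
δ = PL/ΣAE = -116000·1010/108100000 = -1.084 mm.

-1.08 mm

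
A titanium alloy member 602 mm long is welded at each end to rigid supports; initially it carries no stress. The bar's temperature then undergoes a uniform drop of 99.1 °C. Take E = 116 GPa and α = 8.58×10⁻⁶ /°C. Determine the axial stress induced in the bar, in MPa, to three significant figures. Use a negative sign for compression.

98.6 MPa

Free thermal expansion αLΔT = 8.58e-6 · 602 · -99.1 = -0.5119 mm.
The walls impose strain ε = −(-0.5119)/602 = 8.5028e-04; σ = Eε = 116000 · 8.5028e-04 = 98.63 MPa.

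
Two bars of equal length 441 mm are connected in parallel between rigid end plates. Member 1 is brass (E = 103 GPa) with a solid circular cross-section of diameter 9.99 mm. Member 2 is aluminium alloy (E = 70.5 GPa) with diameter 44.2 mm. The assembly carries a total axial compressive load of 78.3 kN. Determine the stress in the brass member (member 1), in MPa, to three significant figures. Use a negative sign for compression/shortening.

A_1 = 78.38 mm².
A_2 = 1534 mm².
Equal strain + equilibrium ⇒ each member carries load in proportion to AE: A₁E₁ = 8073000 N, A₂E₂ = 108200000 N, ΣAE = 116200000 N.
σ₁ = P·E₁/ΣAE = -78300·103000/116200000 = -69.38 MPa.

-69.4 MPa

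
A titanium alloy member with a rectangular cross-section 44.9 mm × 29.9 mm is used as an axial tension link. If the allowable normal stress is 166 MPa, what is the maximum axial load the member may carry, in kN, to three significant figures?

223 kN

A = 1343 mm².
P_max = σ_allow · A = 166 · 1343 = 222900 N = 222.9 kN.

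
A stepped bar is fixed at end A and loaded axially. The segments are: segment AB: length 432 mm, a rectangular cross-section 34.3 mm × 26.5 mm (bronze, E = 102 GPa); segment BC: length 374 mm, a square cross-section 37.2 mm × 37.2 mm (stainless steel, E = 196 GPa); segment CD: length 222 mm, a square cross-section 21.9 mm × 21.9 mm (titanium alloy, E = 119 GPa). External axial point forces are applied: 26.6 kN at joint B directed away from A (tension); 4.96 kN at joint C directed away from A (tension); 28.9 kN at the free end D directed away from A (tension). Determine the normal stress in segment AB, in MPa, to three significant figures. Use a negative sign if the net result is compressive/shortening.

66.5 MPa

Internal axial forces (sectioning from the free end, tension +): N_CD = 28.9 kN, N_BC = 33.86 kN, N_AB = 60.46 kN.
A_AB = 908.9 mm².
σ_AB = N_AB/A_AB = 60460/908.9 = 66.52 MPa.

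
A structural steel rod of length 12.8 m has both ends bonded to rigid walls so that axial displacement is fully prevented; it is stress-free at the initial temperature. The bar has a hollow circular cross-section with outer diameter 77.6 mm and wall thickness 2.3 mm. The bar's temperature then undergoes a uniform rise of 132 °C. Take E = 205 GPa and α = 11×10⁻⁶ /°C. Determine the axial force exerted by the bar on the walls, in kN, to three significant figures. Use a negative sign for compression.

Free thermal expansion αLΔT = 11e-6 · 12800 · 132 = 18.59 mm.
The walls impose strain ε = −(18.59)/12800 = -1.4520e-03; σ = Eε = 205000 · -1.4520e-03 = -297.7 MPa.
Wall reaction R = σ·A = -297.7·544.1 = -162000 N = -162 kN.

-162 kN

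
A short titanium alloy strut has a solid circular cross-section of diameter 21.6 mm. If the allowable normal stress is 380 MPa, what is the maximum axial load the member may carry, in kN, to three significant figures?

139 kN

A = 366.4 mm².
P_max = σ_allow · A = 380 · 366.4 = 139200 N = 139.2 kN.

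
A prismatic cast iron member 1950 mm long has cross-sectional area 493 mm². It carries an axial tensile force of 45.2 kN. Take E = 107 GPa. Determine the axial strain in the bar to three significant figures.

σ = N/A = 91.68 MPa; ε = σ/E = 91.68/107000 = 8.569e-04.

8.57e-04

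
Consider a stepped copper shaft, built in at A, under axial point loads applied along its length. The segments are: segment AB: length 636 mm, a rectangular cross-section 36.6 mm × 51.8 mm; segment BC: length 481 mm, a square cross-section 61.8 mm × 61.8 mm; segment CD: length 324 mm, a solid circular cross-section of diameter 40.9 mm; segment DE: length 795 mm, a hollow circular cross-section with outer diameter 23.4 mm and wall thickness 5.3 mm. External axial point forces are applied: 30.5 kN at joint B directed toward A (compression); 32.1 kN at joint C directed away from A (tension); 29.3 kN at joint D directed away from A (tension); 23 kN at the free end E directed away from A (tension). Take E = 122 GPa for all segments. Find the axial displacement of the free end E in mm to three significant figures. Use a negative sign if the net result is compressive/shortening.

Internal axial forces (sectioning from the free end, tension +): N_DE = 23 kN, N_CD = 52.3 kN, N_BC = 84.4 kN, N_AB = 53.9 kN.
A_AB = 1896 mm².
A_BC = 3819 mm².
A_CD = 1314 mm².
A_DE = 301.4 mm².
δ_AB = 53900·636/(1896·122000) = 0.1482 mm
δ_BC = 84400·481/(3819·122000) = 0.08713 mm
δ_CD = 52300·324/(1314·122000) = 0.1057 mm
δ_DE = 23000·795/(301.4·122000) = 0.4973 mm
δ = Σδ_i = 0.8384 mm.

0.838 mm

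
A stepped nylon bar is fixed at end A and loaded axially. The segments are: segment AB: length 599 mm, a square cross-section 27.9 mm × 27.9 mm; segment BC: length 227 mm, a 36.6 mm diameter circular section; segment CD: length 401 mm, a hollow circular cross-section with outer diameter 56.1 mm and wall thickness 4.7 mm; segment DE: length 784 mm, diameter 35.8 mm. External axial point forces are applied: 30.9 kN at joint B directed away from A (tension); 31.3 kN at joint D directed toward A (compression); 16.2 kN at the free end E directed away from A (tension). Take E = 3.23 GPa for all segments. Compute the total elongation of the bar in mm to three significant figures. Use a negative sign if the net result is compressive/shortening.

4.19 mm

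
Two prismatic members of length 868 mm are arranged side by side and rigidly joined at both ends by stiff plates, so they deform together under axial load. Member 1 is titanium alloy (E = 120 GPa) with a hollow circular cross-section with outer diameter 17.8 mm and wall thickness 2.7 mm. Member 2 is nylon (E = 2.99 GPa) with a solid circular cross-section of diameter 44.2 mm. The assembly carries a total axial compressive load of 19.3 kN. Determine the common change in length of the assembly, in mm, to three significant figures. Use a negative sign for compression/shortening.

-0.839 mm

A_1 = 128.1 mm².
A_2 = 1534 mm².
Equal strain + equilibrium ⇒ each member carries load in proportion to AE: A₁E₁ = 15370000 N, A₂E₂ = 4588000 N, ΣAE = 19960000 N.
δ = PL/ΣAE = -19300·868/19960000 = -0.8394 mm.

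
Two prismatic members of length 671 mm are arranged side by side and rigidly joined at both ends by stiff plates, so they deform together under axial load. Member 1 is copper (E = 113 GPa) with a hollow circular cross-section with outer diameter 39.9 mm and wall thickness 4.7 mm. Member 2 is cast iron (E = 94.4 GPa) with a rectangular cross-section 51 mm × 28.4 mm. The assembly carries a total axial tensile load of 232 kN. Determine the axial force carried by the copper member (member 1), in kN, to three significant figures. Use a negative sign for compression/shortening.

A_1 = 519.7 mm².
A_2 = 1448 mm².
Equal strain + equilibrium ⇒ each member carries load in proportion to AE: A₁E₁ = 58730000 N, A₂E₂ = 136700000 N, ΣAE = 195500000 N.
F₁ = P·A₁E₁/ΣAE = 232000·58730000/195500000 = 69710 N.

69.7 kN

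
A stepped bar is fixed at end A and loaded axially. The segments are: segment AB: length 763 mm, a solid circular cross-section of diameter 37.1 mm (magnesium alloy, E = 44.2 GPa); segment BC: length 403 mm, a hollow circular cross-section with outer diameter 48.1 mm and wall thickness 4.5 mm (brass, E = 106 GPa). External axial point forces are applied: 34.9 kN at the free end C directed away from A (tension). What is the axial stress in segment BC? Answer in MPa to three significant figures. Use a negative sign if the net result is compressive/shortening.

56.6 MPa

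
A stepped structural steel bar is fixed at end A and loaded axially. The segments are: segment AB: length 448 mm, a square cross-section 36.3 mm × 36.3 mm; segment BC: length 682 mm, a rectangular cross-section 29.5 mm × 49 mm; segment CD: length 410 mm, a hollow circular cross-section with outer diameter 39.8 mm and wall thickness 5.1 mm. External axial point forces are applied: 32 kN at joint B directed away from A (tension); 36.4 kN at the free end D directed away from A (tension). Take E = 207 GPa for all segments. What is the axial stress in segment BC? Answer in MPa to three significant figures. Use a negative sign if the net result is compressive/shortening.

25.2 MPa

Internal axial forces (sectioning from the free end, tension +): N_CD = 36.4 kN, N_BC = 36.4 kN, N_AB = 68.4 kN.
A_BC = 1446 mm².
σ_BC = N_BC/A_BC = 36400/1446 = 25.18 MPa.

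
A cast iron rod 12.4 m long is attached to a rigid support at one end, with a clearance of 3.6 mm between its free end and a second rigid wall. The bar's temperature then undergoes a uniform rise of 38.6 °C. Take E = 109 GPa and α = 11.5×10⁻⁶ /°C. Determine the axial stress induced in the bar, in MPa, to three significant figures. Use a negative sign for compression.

-16.7 MPa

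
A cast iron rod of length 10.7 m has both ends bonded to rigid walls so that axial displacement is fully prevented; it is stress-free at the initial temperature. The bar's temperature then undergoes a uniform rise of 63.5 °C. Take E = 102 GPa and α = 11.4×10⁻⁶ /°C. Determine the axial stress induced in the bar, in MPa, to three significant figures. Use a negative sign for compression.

Free thermal expansion αLΔT = 11.4e-6 · 10700 · 63.5 = 7.746 mm.
The walls impose strain ε = −(7.746)/10700 = -7.2390e-04; σ = Eε = 102000 · -7.2390e-04 = -73.84 MPa.

-73.8 MPa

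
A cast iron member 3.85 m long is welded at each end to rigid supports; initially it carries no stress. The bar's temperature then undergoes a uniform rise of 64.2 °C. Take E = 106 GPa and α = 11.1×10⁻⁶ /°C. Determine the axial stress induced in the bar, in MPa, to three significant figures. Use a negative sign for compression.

-75.5 MPa

Free thermal expansion αLΔT = 11.1e-6 · 3850 · 64.2 = 2.744 mm.
The walls impose strain ε = −(2.744)/3850 = -7.1262e-04; σ = Eε = 106000 · -7.1262e-04 = -75.54 MPa.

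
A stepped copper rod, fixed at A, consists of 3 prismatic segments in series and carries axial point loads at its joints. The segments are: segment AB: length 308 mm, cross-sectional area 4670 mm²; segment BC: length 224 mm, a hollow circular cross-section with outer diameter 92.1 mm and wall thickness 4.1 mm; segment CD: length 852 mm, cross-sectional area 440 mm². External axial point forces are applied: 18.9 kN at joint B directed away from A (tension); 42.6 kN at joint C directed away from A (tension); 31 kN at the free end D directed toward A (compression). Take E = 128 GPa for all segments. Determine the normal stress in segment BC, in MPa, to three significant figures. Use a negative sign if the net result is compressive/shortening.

Internal axial forces (sectioning from the free end, tension +): N_CD = -31 kN, N_BC = 11.6 kN, N_AB = 30.5 kN.
A_BC = 1133 mm².
σ_BC = N_BC/A_BC = 11600/1133 = 10.23 MPa.

10.2 MPa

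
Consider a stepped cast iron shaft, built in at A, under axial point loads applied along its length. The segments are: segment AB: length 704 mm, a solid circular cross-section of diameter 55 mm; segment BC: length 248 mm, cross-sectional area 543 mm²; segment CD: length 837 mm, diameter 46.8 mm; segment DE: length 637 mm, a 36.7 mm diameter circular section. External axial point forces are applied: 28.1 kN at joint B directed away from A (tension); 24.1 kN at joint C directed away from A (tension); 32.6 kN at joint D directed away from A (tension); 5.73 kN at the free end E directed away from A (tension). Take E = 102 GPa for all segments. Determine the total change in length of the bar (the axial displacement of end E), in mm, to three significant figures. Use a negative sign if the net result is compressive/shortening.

0.759 mm

Internal axial forces (sectioning from the free end, tension +): N_DE = 5.73 kN, N_CD = 38.33 kN, N_BC = 62.43 kN, N_AB = 90.53 kN.
A_AB = 2376 mm².
A_CD = 1720 mm².
A_DE = 1058 mm².
δ_AB = 90530·704/(2376·102000) = 0.263 mm
δ_BC = 62430·248/(543·102000) = 0.2795 mm
δ_CD = 38330·837/(1720·102000) = 0.1828 mm
δ_DE = 5730·637/(1058·102000) = 0.03383 mm
δ = Σδ_i = 0.7592 mm.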